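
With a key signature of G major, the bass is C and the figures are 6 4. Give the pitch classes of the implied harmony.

C, F#, A

A fourth above C in this key is F#.
A sixth above C in this key is A.
Together with the bass C, this spells F# diminished in second inversion.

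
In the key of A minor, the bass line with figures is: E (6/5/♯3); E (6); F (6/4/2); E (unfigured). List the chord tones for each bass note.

E, G#, B, C | E, G, C | F, G, B, D | E, G, B

E (6/5/#3): E, G#, B, C.
E (6/3): E, G, C.
F (6/4/2): F, G, B, D.
E (5/3): E, G, B.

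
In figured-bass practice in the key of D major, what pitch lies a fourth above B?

Counting 3 letter steps above B lands on E; in D major, that letter is E.

E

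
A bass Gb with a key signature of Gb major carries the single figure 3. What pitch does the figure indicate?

Bb

Counting 2 letter steps above Gb lands on B; in Gb major, that letter is Bb.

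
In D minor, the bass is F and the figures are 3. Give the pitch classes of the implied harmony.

The written figures 3 are shorthand for 5/3: the 5 is implied.
A third above F in this key is A.
A fifth above F in this key is C.
Together with the bass F, this spells F major in root position.

F, A, C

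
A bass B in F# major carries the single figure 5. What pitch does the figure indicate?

Counting 4 letter steps above B lands on F; in F# major, that letter is F#.

F#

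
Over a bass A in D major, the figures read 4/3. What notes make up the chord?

A, C#, D, F#

The written figures 4/3 are shorthand for 6/4/3: the 6 is implied.
A third above A in this key is C#.
A fourth above A in this key is D.
A sixth above A in this key is F#.
Together with the bass A, this spells D major seventh in second inversion.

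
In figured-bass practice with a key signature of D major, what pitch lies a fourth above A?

Counting 3 letter steps above A lands on D; in D major, that letter is D.

D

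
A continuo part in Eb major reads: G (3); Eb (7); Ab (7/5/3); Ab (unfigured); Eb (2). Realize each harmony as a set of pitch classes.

G, Bb, D | Eb, G, Bb, D | Ab, C, Eb, G | Ab, C, Eb | Eb, F, Ab, C

G (5/3): G, Bb, D.
Eb (7/5/3): Eb, G, Bb, D.
Ab (7/5/3): Ab, C, Eb, G.
Ab (5/3): Ab, C, Eb.
Eb (6/4/2): Eb, F, Ab, C.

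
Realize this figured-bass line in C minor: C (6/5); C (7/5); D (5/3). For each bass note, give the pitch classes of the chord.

C (6/5/3): C, Eb, G, Ab.
C (7/5/3): C, Eb, G, Bb.
D (5/3): D, F, Ab.

C, Eb, G, Ab | C, Eb, G, Bb | D, F, Ab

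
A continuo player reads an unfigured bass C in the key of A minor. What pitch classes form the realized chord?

C, E, G

An unfigured bass implies 5/3.
A third above C in this key is E.
A fifth above C in this key is G.
Together with the bass C, this spells C major in root position.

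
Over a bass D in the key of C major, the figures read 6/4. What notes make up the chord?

D, G, B

A fourth above D in this key is G.
A sixth above D in this key is B.
Together with the bass D, this spells G major in second inversion.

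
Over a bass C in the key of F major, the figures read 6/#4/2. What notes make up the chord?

A second above C in this key is D.
A fourth above C in this key is F, raised to F# by the sharp.
A sixth above C in this key is A.
Together with the bass C, this spells D dominant seventh in third inversion.

C, D, F#, A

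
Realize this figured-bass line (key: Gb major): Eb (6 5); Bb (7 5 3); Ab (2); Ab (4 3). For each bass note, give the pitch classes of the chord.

Eb (6/5/3): Eb, Gb, Bb, Cb.
Bb (7/5/3): Bb, Db, F, Ab.
Ab (6/4/2): Ab, Bb, Db, F.
Ab (6/4/3): Ab, Cb, Db, F.

Eb, Gb, Bb, Cb | Bb, Db, F, Ab | Ab, Bb, Db, F | Ab, Cb, Db, F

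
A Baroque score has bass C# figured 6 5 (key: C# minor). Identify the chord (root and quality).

The figures 6 5 indicate a seventh chord in first inversion.
In first inversion the root lies a sixth above the bass: a sixth above C# in C# minor is A.
The chord tones are C#, E, G#, A, giving A major seventh.

A major seventh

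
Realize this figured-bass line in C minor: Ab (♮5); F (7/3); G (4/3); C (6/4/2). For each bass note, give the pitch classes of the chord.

Ab (♮5/3): Ab, C, E.
F (7/5/3): F, Ab, C, Eb.
G (6/4/3): G, Bb, C, Eb.
C (6/4/2): C, D, F, Ab.

Ab, C, E | F, Ab, C, Eb | G, Bb, C, Eb | C, D, F, Ab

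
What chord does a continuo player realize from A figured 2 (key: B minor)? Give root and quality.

The figures 2 indicate a seventh chord in third inversion.
In third inversion the root lies a second above the bass: a second above A in B minor is B.
The chord tones are A, B, D, F#, giving B minor seventh.

B minor seventh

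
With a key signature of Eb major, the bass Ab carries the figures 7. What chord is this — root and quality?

The figures 7 indicate a seventh chord in root position.
In root position the bass is the root, so the root is Ab.
The chord tones are Ab, C, Eb, G, giving Ab major seventh.

Ab major seventh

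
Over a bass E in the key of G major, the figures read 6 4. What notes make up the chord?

E, A, C

A fourth above E in this key is A.
A sixth above E in this key is C.
Together with the bass E, this spells A minor in second inversion.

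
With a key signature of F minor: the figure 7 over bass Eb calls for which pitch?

Counting 6 letter steps above Eb lands on D; in F minor, that letter is Db.

Db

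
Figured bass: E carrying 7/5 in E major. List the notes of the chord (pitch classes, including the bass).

E, G#, B, D#

The written figures 7/5 are shorthand for 7/5/3: the 3 is implied.
A third above E in this key is G#.
A fifth above E in this key is B.
A seventh above E in this key is D#.
Together with the bass E, this spells E major seventh in root position.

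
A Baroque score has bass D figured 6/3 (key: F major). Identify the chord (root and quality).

The figures 6/3 indicate a triad in first inversion.
In first inversion the root lies a sixth above the bass: a sixth above D in F major is Bb.
The chord tones are D, F, Bb, giving Bb major.

Bb major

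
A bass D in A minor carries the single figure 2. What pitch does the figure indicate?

Counting 1 letter step above D lands on E; in A minor, that letter is E.

E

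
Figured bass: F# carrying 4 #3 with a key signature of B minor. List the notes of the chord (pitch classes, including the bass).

F#, A#, B, D

The written figures 4 #3 are shorthand for 6/4/3: the 6 is implied.
A third above F# in this key is A, raised to A# by the sharp.
A fourth above F# in this key is B.
A sixth above F# in this key is D.
Together with the bass F#, this spells B minor-major seventh in second inversion.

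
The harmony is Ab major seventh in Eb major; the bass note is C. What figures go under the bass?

C is the third of Ab major seventh, so the chord is in first inversion.
A seventh chord in first inversion is figured 6/5/3, conventionally abbreviated 6/5.

6/5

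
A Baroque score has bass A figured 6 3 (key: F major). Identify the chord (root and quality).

F major

The figures 6 3 indicate a triad in first inversion.
In first inversion the root lies a sixth above the bass: a sixth above A in F major is F.
The chord tones are A, C, F, giving F major.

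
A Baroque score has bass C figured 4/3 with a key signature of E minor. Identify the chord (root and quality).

The figures 4/3 indicate a seventh chord in second inversion.
In second inversion the root lies a fourth above the bass: a fourth above C in E minor is F#.
The chord tones are C, E, F#, A, giving F# half-diminished seventh.

F# half-diminished seventh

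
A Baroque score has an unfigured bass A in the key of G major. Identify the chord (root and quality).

An unfigured bass indicates a triad in root position.
In root position the bass is the root, so the root is A.
The chord tones are A, C, E, giving A minor.

A minor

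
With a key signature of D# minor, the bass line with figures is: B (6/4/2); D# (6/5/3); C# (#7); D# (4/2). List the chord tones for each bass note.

B, C#, E#, G# | D#, F#, A#, B | C#, E#, G#, B# | D#, E#, G#, B

B (6/4/2): B, C#, E#, G#.
D# (6/5/3): D#, F#, A#, B.
C# (#7/5/3): C#, E#, G#, B#.
D# (6/4/2): D#, E#, G#, B.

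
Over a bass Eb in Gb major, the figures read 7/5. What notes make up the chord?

The written figures 7/5 are shorthand for 7/5/3: the 3 is implied.
A third above Eb in this key is Gb.
A fifth above Eb in this key is Bb.
A seventh above Eb in this key is Db.
Together with the bass Eb, this spells Eb minor seventh in root position.

Eb, Gb, Bb, Db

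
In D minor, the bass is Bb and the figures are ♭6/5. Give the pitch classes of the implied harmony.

The written figures ♭6/5 are shorthand for 6/5/3: the 3 is implied.
A third above Bb in this key is D.
A fifth above Bb in this key is F.
A sixth above Bb in this key is G, lowered to Gb by the flat.
Together with the bass Bb, this spells Gb augmented major seventh in first inversion.

Bb, D, F, Gb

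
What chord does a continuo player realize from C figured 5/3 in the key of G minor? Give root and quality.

The figures 5/3 indicate a triad in root position.
In root position the bass is the root, so the root is C.
The chord tones are C, Eb, G, giving C minor.

C minor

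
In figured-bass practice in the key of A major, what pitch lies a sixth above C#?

Counting 5 letter steps above C# lands on A; in A major, that letter is A.

A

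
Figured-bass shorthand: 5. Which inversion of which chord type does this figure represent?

triad, root position

5 is shorthand for 5/3.
Intervals of 5/3 above the bass form a triad; the bass is the root, so this is root position.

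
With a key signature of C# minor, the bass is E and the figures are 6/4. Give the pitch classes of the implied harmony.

A fourth above E in this key is A.
A sixth above E in this key is C#.
Together with the bass E, this spells A major in second inversion.

E, A, C#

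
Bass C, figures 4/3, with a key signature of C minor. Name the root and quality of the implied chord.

F minor seventh

The figures 4/3 indicate a seventh chord in second inversion.
In second inversion the root lies a fourth above the bass: a fourth above C in C minor is F.
The chord tones are C, Eb, F, Ab, giving F minor seventh.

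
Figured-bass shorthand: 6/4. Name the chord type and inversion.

triad, second inversion

Intervals of 6/4 above the bass form a triad; the bass is the fifth, so this is second inversion.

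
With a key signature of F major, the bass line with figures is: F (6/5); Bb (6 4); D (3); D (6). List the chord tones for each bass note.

F, A, C, D | Bb, E, G | D, F, A | D, F, Bb

F (6/5/3): F, A, C, D.
Bb (6/4): Bb, E, G.
D (5/3): D, F, A.
D (6/3): D, F, Bb.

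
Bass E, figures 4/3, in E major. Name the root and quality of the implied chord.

A major seventh

The figures 4/3 indicate a seventh chord in second inversion.
In second inversion the root lies a fourth above the bass: a fourth above E in E major is A.
The chord tones are E, G#, A, C#, giving A major seventh.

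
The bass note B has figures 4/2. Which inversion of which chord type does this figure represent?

4/2 is shorthand for 6/4/2.
Intervals of 6/4/2 above the bass form a seventh chord; the bass is the seventh, so this is third inversion.

seventh chord, third inversion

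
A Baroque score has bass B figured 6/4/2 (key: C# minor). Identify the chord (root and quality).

C# minor seventh

The figures 6/4/2 indicate a seventh chord in third inversion.
In third inversion the root lies a second above the bass: a second above B in C# minor is C#.
The chord tones are B, C#, E, G#, giving C# minor seventh.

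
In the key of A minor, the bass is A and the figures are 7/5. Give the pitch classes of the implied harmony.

A, C, E, G

The written figures 7/5 are shorthand for 7/5/3: the 3 is implied.
A third above A in this key is C.
A fifth above A in this key is E.
A seventh above A in this key is G.
Together with the bass A, this spells A minor seventh in root position.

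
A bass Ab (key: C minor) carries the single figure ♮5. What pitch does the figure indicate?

E

Counting 4 letter steps above Ab lands on E; in C minor, that letter is Eb.
The ♮5 figure makes it natural, giving E.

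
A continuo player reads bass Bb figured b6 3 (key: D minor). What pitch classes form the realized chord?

A third above Bb in this key is D.
A sixth above Bb in this key is G, lowered to Gb by the flat.
Together with the bass Bb, this spells Gb augmented in first inversion.

Bb, D, Gb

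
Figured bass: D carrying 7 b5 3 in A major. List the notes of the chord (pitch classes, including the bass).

A third above D in this key is F#.
A fifth above D in this key is A, lowered to Ab by the flat.
A seventh above D in this key is C#.

D, F#, Ab, C#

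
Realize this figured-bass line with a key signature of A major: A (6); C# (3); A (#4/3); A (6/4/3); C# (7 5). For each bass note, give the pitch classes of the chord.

A (6/3): A, C#, F#.
C# (5/3): C#, E, G#.
A (6/#4/3): A, C#, D#, F#.
A (6/4/3): A, C#, D, F#.
C# (7/5/3): C#, E, G#, B.

A, C#, F# | C#, E, G# | A, C#, D#, F# | A, C#, D, F# | C#, E, G#, B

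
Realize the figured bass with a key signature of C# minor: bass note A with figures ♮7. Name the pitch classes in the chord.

The written figures ♮7 are shorthand for 7/5/3: the 5/3 are implied.
A third above A in this key is C#.
A fifth above A in this key is E.
A seventh above A in this key is G#, made natural (G) by the ♮ figure.
Together with the bass A, this spells A dominant seventh in root position.

A, C#, E, G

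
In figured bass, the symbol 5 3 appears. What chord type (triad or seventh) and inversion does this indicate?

Intervals of 5/3 above the bass form a triad; the bass is the root, so this is root position.

triad, root position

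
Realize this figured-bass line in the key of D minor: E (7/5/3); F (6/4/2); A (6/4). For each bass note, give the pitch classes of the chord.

E (7/5/3): E, G, Bb, D.
F (6/4/2): F, G, Bb, D.
A (6/4): A, D, F.

E, G, Bb, D | F, G, Bb, D | A, D, F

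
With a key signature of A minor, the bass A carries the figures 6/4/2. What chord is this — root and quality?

The figures 6/4/2 indicate a seventh chord in third inversion.
In third inversion the root lies a second above the bass: a second above A in A minor is B.
The chord tones are A, B, D, F, giving B half-diminished seventh.

B half-diminished seventh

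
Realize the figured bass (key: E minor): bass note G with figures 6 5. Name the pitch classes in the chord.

The written figures 6 5 are shorthand for 6/5/3: the 3 is implied.
A third above G in this key is B.
A fifth above G in this key is D.
A sixth above G in this key is E.
Together with the bass G, this spells E minor seventh in first inversion.

G, B, D, E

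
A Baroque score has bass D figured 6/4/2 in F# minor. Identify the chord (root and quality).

E dominant seventh

The figures 6/4/2 indicate a seventh chord in third inversion.
In third inversion the root lies a second above the bass: a second above D in F# minor is E.
The chord tones are D, E, G#, B, giving E dominant seventh.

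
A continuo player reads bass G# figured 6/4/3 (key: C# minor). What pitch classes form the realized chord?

A third above G# in this key is B.
A fourth above G# in this key is C#.
A sixth above G# in this key is E.
Together with the bass G#, this spells C# minor seventh in second inversion.

G#, B, C#, E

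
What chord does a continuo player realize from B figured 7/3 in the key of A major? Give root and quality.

The figures 7/3 indicate a seventh chord in root position.
In root position the bass is the root, so the root is B.
The chord tones are B, D, F#, A, giving B minor seventh.

B minor seventh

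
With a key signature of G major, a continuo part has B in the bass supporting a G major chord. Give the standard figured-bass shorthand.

6

B is the third of G major, so the chord is in first inversion.
A triad in first inversion is figured 6/3, conventionally abbreviated 6.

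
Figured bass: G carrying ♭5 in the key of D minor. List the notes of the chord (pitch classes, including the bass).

The written figures ♭5 are shorthand for 5/3: the 3 is implied.
A third above G in this key is Bb.
A fifth above G in this key is D, lowered to Db by the flat.
Together with the bass G, this spells G diminished in root position.

G, Bb, Db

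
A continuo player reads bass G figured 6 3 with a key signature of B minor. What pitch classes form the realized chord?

A third above G in this key is B.
A sixth above G in this key is E.
Together with the bass G, this spells E minor in first inversion.

G, B, E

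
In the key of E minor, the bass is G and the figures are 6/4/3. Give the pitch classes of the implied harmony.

G, B, C, E

A third above G in this key is B.
A fourth above G in this key is C.
A sixth above G in this key is E.
Together with the bass G, this spells C major seventh in second inversion.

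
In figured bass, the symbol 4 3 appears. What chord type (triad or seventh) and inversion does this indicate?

seventh chord, second inversion

4 3 is shorthand for 6/4/3.
Intervals of 6/4/3 above the bass form a seventh chord; the bass is the fifth, so this is second inversion.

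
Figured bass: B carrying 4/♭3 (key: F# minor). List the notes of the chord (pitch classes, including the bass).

B, Db, E, G#

The written figures 4/♭3 are shorthand for 6/4/3: the 6 is implied.
A third above B in this key is D, lowered to Db by the flat.
A fourth above B in this key is E.
A sixth above B in this key is G#.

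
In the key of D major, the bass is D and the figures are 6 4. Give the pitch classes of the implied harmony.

D, G, B

A fourth above D in this key is G.
A sixth above D in this key is B.
Together with the bass D, this spells G major in second inversion.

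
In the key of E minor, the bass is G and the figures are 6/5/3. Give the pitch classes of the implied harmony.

A third above G in this key is B.
A fifth above G in this key is D.
A sixth above G in this key is E.
Together with the bass G, this spells E minor seventh in first inversion.

G, B, D, E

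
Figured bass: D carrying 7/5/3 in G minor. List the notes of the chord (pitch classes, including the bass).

D, F, A, C

A third above D in this key is F.
A fifth above D in this key is A.
A seventh above D in this key is C.
Together with the bass D, this spells D minor seventh in root position.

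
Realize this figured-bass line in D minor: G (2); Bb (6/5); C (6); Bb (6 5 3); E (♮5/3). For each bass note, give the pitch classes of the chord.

G (6/4/2): G, A, C, E.
Bb (6/5/3): Bb, D, F, G.
C (6/3): C, E, A.
Bb (6/5/3): Bb, D, F, G.
E (♮5/3): E, G, B.

G, A, C, E | Bb, D, F, G | C, E, A | Bb, D, F, G | E, G, B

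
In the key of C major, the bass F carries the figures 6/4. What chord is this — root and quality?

B diminished

The figures 6/4 indicate a triad in second inversion.
In second inversion the root lies a fourth above the bass: a fourth above F in C major is B.
The chord tones are F, B, D, giving B diminished.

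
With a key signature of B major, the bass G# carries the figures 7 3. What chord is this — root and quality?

G# minor seventh

The figures 7 3 indicate a seventh chord in root position.
In root position the bass is the root, so the root is G#.
The chord tones are G#, B, D#, F#, giving G# minor seventh.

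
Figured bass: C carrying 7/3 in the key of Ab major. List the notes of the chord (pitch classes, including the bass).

The written figures 7/3 are shorthand for 7/5/3: the 5 is implied.
A third above C in this key is Eb.
A fifth above C in this key is G.
A seventh above C in this key is Bb.
Together with the bass C, this spells C minor seventh in root position.

C, Eb, G, Bb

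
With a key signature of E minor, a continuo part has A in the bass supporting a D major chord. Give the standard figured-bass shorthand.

A is the fifth of D major, so the chord is in second inversion.
A triad in second inversion is figured 6/4, conventionally abbreviated 6/4.

6/4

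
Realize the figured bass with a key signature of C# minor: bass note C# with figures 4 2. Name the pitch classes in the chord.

C#, D#, F#, A

The written figures 4 2 are shorthand for 6/4/2: the 6 is implied.
A second above C# in this key is D#.
A fourth above C# in this key is F#.
A sixth above C# in this key is A.
Together with the bass C#, this spells D# half-diminished seventh in third inversion.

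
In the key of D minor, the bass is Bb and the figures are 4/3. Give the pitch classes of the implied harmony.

Bb, D, E, G

The written figures 4/3 are shorthand for 6/4/3: the 6 is implied.
A third above Bb in this key is D.
A fourth above Bb in this key is E.
A sixth above Bb in this key is G.
Together with the bass Bb, this spells E half-diminished seventh in second inversion.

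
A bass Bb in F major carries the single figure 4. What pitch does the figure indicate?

Counting 3 letter steps above Bb lands on E; in F major, that letter is E.

E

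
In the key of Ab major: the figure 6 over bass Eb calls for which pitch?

C

Counting 5 letter steps above Eb lands on C; in Ab major, that letter is C.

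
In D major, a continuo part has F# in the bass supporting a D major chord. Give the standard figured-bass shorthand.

6

F# is the third of D major, so the chord is in first inversion.
A triad in first inversion is figured 6/3, conventionally abbreviated 6.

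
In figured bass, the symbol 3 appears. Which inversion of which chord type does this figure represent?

3 is shorthand for 5/3.
Intervals of 5/3 above the bass form a triad; the bass is the root, so this is root position.

triad, root position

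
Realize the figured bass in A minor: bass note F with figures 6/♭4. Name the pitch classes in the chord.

A fourth above F in this key is B, lowered to Bb by the flat.
A sixth above F in this key is D.
Together with the bass F, this spells Bb major in second inversion.

F, Bb, D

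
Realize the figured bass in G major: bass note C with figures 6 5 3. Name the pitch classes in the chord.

A third above C in this key is E.
A fifth above C in this key is G.
A sixth above C in this key is A.
Together with the bass C, this spells A minor seventh in first inversion.

C, E, G, A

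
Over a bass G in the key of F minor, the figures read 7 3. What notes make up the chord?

G, Bb, Db, F

The written figures 7 3 are shorthand for 7/5/3: the 5 is implied.
A third above G in this key is Bb.
A fifth above G in this key is Db.
A seventh above G in this key is F.
Together with the bass G, this spells G half-diminished seventh in root position.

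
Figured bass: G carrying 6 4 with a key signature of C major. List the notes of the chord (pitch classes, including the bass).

G, C, E

A fourth above G in this key is C.
A sixth above G in this key is E.
Together with the bass G, this spells C major in second inversion.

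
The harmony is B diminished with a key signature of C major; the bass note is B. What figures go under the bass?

no figures

B is the root of B diminished, so the chord is in root position.
A triad in root position is figured 5/3, conventionally abbreviated (no figures — root-position triad).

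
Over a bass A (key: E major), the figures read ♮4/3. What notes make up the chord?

The written figures ♮4/3 are shorthand for 6/4/3: the 6 is implied.
A third above A in this key is C#.
A fourth above A in this key is D#, made natural (D) by the ♮ figure.
A sixth above A in this key is F#.
Together with the bass A, this spells D major seventh in second inversion.

A, C#, D, F#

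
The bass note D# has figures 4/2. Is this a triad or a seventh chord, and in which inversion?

seventh chord, third inversion

4/2 is shorthand for 6/4/2.
Intervals of 6/4/2 above the bass form a seventh chord; the bass is the seventh, so this is third inversion.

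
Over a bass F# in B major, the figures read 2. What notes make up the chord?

The written figures 2 are shorthand for 6/4/2: the 6/4 are implied.
A second above F# in this key is G#.
A fourth above F# in this key is B.
A sixth above F# in this key is D#.
Together with the bass F#, this spells G# minor seventh in third inversion.

F#, G#, B, D#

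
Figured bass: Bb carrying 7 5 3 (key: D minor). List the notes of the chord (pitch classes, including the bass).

Bb, D, F, A

A third above Bb in this key is D.
A fifth above Bb in this key is F.
A seventh above Bb in this key is A.
Together with the bass Bb, this spells Bb major seventh in root position.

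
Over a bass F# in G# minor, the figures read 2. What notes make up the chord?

F#, G#, B, D#

The written figures 2 are shorthand for 6/4/2: the 6/4 are implied.
A second above F# in this key is G#.
A fourth above F# in this key is B.
A sixth above F# in this key is D#.
Together with the bass F#, this spells G# minor seventh in third inversion.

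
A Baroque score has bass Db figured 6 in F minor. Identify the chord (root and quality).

The figures 6 indicate a triad in first inversion.
In first inversion the root lies a sixth above the bass: a sixth above Db in F minor is Bb.
The chord tones are Db, F, Bb, giving Bb minor.

Bb minor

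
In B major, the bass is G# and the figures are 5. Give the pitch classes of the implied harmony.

The written figures 5 are shorthand for 5/3: the 3 is implied.
A third above G# in this key is B.
A fifth above G# in this key is D#.
Together with the bass G#, this spells G# minor in root position.

G#, B, D#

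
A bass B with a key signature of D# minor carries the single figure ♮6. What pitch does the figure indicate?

G

Counting 5 letter steps above B lands on G; in D# minor, that letter is G#.
The ♮6 figure makes it natural, giving G.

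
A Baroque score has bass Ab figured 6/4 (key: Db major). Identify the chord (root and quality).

The figures 6/4 indicate a triad in second inversion.
In second inversion the root lies a fourth above the bass: a fourth above Ab in Db major is Db.
The chord tones are Ab, Db, F, giving Db major.

Db major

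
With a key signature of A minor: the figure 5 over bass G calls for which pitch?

D

Counting 4 letter steps above G lands on D; in A minor, that letter is D.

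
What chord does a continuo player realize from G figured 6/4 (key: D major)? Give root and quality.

C# diminished

The figures 6/4 indicate a triad in second inversion.
In second inversion the root lies a fourth above the bass: a fourth above G in D major is C#.
The chord tones are G, C#, E, giving C# diminished.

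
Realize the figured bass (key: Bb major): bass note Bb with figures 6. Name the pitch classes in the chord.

Bb, D, G

The written figures 6 are shorthand for 6/3: the 3 is implied.
A third above Bb in this key is D.
A sixth above Bb in this key is G.
Together with the bass Bb, this spells G minor in first inversion.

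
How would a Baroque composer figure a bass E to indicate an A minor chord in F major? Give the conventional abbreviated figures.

E is the fifth of A minor, so the chord is in second inversion.
A triad in second inversion is figured 6/4, conventionally abbreviated 6/4.

6/4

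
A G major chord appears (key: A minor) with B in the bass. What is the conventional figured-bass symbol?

B is the third of G major, so the chord is in first inversion.
A triad in first inversion is figured 6/3, conventionally abbreviated 6.

6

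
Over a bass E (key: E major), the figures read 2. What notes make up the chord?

The written figures 2 are shorthand for 6/4/2: the 6/4 are implied.
A second above E in this key is F#.
A fourth above E in this key is A.
A sixth above E in this key is C#.
Together with the bass E, this spells F# minor seventh in third inversion.

E, F#, A, C#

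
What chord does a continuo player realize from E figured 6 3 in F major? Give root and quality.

C major

The figures 6 3 indicate a triad in first inversion.
In first inversion the root lies a sixth above the bass: a sixth above E in F major is C.
The chord tones are E, G, C, giving C major.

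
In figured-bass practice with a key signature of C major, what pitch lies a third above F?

A

Counting 2 letter steps above F lands on A; in C major, that letter is A.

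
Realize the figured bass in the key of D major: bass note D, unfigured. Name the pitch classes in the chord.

D, F#, A

An unfigured bass implies 5/3.
A third above D in this key is F#.
A fifth above D in this key is A.
Together with the bass D, this spells D major in root position.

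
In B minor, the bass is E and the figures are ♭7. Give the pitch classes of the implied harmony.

E, G, B, Db

The written figures ♭7 are shorthand for 7/5/3: the 5/3 are implied.
A third above E in this key is G.
A fifth above E in this key is B.
A seventh above E in this key is D, lowered to Db by the flat.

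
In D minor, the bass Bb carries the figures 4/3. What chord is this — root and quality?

E half-diminished seventh

The figures 4/3 indicate a seventh chord in second inversion.
In second inversion the root lies a fourth above the bass: a fourth above Bb in D minor is E.
The chord tones are Bb, D, E, G, giving E half-diminished seventh.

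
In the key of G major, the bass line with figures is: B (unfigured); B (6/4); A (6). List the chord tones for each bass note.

B, D, F# | B, E, G | A, C, F#

B (5/3): B, D, F#.
B (6/4): B, E, G.
A (6/3): A, C, F#.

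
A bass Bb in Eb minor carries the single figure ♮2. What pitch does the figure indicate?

C

Counting 1 letter step above Bb lands on C; in Eb minor, that letter is Cb.
The ♮2 figure makes it natural, giving C.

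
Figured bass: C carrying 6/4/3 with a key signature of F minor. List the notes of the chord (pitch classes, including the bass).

A third above C in this key is Eb.
A fourth above C in this key is F.
A sixth above C in this key is Ab.
Together with the bass C, this spells F minor seventh in second inversion.

C, Eb, F, Ab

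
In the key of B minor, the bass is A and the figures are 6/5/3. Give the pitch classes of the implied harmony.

A third above A in this key is C#.
A fifth above A in this key is E.
A sixth above A in this key is F#.
Together with the bass A, this spells F# minor seventh in first inversion.

A, C#, E, F#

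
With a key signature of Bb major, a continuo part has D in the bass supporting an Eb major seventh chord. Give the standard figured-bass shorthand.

D is the seventh of Eb major seventh, so the chord is in third inversion.
A seventh chord in third inversion is figured 6/4/2, conventionally abbreviated 4/2.

4/2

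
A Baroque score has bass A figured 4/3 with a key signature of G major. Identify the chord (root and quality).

The figures 4/3 indicate a seventh chord in second inversion.
In second inversion the root lies a fourth above the bass: a fourth above A in G major is D.
The chord tones are A, C, D, F#, giving D dominant seventh.

D dominant seventh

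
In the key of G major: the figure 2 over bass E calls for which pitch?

Counting 1 letter step above E lands on F; in G major, that letter is F#.

F#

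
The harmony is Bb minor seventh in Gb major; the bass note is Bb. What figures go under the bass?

7

Bb is the root of Bb minor seventh, so the chord is in root position.
A seventh chord in root position is figured 7/5/3, conventionally abbreviated 7.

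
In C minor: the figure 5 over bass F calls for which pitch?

Counting 4 letter steps above F lands on C; in C minor, that letter is C.

C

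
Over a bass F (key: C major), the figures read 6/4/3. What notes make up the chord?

F, A, B, D

A third above F in this key is A.
A fourth above F in this key is B.
A sixth above F in this key is D.
Together with the bass F, this spells B half-diminished seventh in second inversion.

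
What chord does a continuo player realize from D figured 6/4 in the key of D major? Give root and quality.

The figures 6/4 indicate a triad in second inversion.
In second inversion the root lies a fourth above the bass: a fourth above D in D major is G.
The chord tones are D, G, B, giving G major.

G major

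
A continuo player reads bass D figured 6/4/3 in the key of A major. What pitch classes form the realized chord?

A third above D in this key is F#.
A fourth above D in this key is G#.
A sixth above D in this key is B.
Together with the bass D, this spells G# half-diminished seventh in second inversion.

D, F#, G#, B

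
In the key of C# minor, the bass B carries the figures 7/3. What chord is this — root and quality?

The figures 7/3 indicate a seventh chord in root position.
In root position the bass is the root, so the root is B.
The chord tones are B, D#, F#, A, giving B dominant seventh.

B dominant seventh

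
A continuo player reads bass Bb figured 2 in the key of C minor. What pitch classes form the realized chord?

Bb, C, Eb, G

The written figures 2 are shorthand for 6/4/2: the 6/4 are implied.
A second above Bb in this key is C.
A fourth above Bb in this key is Eb.
A sixth above Bb in this key is G.
Together with the bass Bb, this spells C minor seventh in third inversion.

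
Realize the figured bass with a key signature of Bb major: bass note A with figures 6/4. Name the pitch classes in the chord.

A fourth above A in this key is D.
A sixth above A in this key is F.
Together with the bass A, this spells D minor in second inversion.

A, D, F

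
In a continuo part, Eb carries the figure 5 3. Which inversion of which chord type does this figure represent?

triad, root position

Intervals of 5/3 above the bass form a triad; the bass is the root, so this is root position.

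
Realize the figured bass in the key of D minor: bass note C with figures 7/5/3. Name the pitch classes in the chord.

A third above C in this key is E.
A fifth above C in this key is G.
A seventh above C in this key is Bb.
Together with the bass C, this spells C dominant seventh in root position.

C, E, G, Bb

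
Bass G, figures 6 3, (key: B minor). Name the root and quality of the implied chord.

The figures 6 3 indicate a triad in first inversion.
In first inversion the root lies a sixth above the bass: a sixth above G in B minor is E.
The chord tones are G, B, E, giving E minor.

E minor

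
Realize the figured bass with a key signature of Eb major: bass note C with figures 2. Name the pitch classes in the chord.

C, D, F, Ab

The written figures 2 are shorthand for 6/4/2: the 6/4 are implied.
A second above C in this key is D.
A fourth above C in this key is F.
A sixth above C in this key is Ab.
Together with the bass C, this spells D half-diminished seventh in third inversion.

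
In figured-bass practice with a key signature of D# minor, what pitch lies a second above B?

Counting 1 letter step above B lands on C; in D# minor, that letter is C#.

C#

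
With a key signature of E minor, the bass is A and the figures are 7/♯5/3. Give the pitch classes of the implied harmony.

A third above A in this key is C.
A fifth above A in this key is E, raised to E# by the sharp.
A seventh above A in this key is G.

A, C, E#, G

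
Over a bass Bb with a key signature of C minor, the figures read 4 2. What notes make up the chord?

Bb, C, Eb, G

The written figures 4 2 are shorthand for 6/4/2: the 6 is implied.
A second above Bb in this key is C.
A fourth above Bb in this key is Eb.
A sixth above Bb in this key is G.
Together with the bass Bb, this spells C minor seventh in third inversion.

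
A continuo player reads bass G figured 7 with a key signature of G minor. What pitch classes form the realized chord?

G, Bb, D, F

The written figures 7 are shorthand for 7/5/3: the 5/3 are implied.
A third above G in this key is Bb.
A fifth above G in this key is D.
A seventh above G in this key is F.
Together with the bass G, this spells G minor seventh in root position.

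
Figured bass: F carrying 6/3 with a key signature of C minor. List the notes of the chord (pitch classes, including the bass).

F, Ab, D

A third above F in this key is Ab.
A sixth above F in this key is D.
Together with the bass F, this spells D diminished in first inversion.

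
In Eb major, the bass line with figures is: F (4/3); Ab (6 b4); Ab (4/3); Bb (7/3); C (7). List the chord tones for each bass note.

F, Ab, Bb, D | Ab, Db, F | Ab, C, D, F | Bb, D, F, Ab | C, Eb, G, Bb

F (6/4/3): F, Ab, Bb, D.
Ab (6/b4): Ab, Db, F.
Ab (6/4/3): Ab, C, D, F.
Bb (7/5/3): Bb, D, F, Ab.
C (7/5/3): C, Eb, G, Bb.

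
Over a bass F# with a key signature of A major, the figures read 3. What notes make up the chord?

F#, A, C#

The written figures 3 are shorthand for 5/3: the 5 is implied.
A third above F# in this key is A.
A fifth above F# in this key is C#.
Together with the bass F#, this spells F# minor in root position.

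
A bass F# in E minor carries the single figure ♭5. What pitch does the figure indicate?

Counting 4 letter steps above F# lands on C; in E minor, that letter is C.
The b5 figure lowers it a semitone, giving Cb.

Cb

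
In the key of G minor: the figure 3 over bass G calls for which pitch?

Bb

Counting 2 letter steps above G lands on B; in G minor, that letter is Bb.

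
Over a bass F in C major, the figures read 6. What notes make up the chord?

F, A, D

The written figures 6 are shorthand for 6/3: the 3 is implied.
A third above F in this key is A.
A sixth above F in this key is D.
Together with the bass F, this spells D minor in first inversion.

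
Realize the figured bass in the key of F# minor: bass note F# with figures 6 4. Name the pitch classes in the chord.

A fourth above F# in this key is B.
A sixth above F# in this key is D.
Together with the bass F#, this spells B minor in second inversion.

F#, B, D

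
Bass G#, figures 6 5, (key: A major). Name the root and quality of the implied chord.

E dominant seventh

The figures 6 5 indicate a seventh chord in first inversion.
In first inversion the root lies a sixth above the bass: a sixth above G# in A major is E.
The chord tones are G#, B, D, E, giving E dominant seventh.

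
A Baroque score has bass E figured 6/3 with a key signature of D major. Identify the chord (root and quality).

C# diminished

The figures 6/3 indicate a triad in first inversion.
In first inversion the root lies a sixth above the bass: a sixth above E in D major is C#.
The chord tones are E, G, C#, giving C# diminished.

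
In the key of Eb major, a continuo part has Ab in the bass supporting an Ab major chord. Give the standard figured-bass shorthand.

Ab is the root of Ab major, so the chord is in root position.
A triad in root position is figured 5/3, conventionally abbreviated (no figures — root-position triad).

no figures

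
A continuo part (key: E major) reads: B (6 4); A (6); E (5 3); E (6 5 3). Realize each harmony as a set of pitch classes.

B (6/4): B, E, G#.
A (6/3): A, C#, F#.
E (5/3): E, G#, B.
E (6/5/3): E, G#, B, C#.

B, E, G# | A, C#, F# | E, G#, B | E, G#, B, C#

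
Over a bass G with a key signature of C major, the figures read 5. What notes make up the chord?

G, B, D

The written figures 5 are shorthand for 5/3: the 3 is implied.
A third above G in this key is B.
A fifth above G in this key is D.
Together with the bass G, this spells G major in root position.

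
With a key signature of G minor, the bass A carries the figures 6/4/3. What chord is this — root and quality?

D minor seventh

The figures 6/4/3 indicate a seventh chord in second inversion.
In second inversion the root lies a fourth above the bass: a fourth above A in G minor is D.
The chord tones are A, C, D, F, giving D minor seventh.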